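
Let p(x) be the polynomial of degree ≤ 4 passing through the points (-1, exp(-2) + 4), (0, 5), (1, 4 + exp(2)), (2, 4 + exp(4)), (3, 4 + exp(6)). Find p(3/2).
(3 + (-5*exp(6) + 492 + 90*exp(2) + 60*exp(4))*exp(2))*exp(-2)/128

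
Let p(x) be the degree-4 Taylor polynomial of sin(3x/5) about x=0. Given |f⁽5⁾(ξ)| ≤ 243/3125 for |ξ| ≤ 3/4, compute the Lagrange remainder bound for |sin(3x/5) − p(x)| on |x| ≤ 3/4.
19683/128000000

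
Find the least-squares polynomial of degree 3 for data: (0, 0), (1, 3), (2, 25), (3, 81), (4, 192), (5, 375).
-1/9 + (158/189)x + (-22/63)x² + (82/27)x³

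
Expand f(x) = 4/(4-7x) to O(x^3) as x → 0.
1 + 7*x/4 + 49*x**2/16 + O(x**3)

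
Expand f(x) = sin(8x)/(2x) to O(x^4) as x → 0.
4 - 128*x**2/3 + O(x**4)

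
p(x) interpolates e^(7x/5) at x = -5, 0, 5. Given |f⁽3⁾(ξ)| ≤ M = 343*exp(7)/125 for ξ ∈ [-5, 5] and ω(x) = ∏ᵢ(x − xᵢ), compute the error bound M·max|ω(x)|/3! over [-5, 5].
343*sqrt(3)*exp(7)/27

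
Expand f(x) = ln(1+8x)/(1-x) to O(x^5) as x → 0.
8*x - 24*x**2 + 440*x**3/3 - 2632*x**4/3 + O(x**5)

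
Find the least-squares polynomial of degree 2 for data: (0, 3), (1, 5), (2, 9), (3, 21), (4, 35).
111/35 + (-8/7)x + (16/7)x²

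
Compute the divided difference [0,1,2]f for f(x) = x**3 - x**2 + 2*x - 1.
2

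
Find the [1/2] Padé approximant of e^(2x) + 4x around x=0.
(290*x/51 + 1)/(-2*x**2/17 - 16*x/51 + 1)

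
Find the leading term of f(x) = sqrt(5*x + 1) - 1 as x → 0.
5*x/2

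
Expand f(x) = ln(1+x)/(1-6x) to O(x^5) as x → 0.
x + 11*x**2/2 + 100*x**3/3 + 799*x**4/4 + O(x**5)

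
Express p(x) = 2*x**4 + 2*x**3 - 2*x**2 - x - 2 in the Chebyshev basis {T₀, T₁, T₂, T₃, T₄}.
(-9/4)T₀ + (1/2)T₁ + (1/2)T₃ + (1/4)T₄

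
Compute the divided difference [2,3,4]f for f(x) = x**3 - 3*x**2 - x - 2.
6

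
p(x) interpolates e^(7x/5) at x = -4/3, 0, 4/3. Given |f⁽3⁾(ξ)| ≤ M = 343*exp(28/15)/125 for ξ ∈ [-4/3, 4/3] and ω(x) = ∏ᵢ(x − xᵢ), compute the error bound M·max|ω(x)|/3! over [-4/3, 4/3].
21952*sqrt(3)*exp(28/15)/91125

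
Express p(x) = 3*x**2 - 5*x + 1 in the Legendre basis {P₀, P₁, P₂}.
(2)P₀ + (-5)P₁ + (2)P₂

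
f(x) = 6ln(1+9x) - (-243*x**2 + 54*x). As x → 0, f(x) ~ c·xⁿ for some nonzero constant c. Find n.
3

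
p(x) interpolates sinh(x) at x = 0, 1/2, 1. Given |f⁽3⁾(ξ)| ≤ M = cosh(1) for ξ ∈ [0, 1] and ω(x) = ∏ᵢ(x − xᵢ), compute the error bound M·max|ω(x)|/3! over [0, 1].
sqrt(3)*cosh(1)/216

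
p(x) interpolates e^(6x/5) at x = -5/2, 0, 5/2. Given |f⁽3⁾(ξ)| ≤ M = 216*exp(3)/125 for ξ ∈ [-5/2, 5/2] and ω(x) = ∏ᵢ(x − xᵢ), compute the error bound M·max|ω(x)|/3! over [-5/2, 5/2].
sqrt(3)*exp(3)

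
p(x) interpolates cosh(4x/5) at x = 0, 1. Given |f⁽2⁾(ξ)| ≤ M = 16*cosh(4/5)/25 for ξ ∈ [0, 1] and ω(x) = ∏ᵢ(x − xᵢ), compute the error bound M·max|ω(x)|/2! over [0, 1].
2*cosh(4/5)/25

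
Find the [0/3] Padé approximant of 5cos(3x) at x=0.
5/(9*x**2/2 + 1)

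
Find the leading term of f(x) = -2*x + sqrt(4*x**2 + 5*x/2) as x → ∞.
5/8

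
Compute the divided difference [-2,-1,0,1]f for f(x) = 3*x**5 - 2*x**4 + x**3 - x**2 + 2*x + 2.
20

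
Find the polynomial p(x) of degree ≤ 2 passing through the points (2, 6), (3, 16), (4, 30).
2*x**2 - 2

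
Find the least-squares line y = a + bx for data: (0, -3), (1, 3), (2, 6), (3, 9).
a = -21/10, b = 39/10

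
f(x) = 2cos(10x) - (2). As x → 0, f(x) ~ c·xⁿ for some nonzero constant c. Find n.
2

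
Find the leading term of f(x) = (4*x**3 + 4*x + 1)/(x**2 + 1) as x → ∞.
4*x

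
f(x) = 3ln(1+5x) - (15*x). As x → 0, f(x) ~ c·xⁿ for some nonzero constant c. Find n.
2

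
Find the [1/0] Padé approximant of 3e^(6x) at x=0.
18*x + 3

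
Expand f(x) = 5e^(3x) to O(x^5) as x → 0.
5 + 15*x + 45*x**2/2 + 45*x**3/2 + 135*x**4/8 + O(x**5)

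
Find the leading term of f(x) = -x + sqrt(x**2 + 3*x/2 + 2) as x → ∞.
3/4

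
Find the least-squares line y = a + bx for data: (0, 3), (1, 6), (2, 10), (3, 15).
a = 5/2, b = 4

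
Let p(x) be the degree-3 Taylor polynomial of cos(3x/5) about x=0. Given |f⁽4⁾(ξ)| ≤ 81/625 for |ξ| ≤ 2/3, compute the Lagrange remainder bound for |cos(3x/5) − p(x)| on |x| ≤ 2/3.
2/1875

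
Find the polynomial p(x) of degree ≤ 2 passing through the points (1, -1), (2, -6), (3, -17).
-3*x**2 + 4*x - 2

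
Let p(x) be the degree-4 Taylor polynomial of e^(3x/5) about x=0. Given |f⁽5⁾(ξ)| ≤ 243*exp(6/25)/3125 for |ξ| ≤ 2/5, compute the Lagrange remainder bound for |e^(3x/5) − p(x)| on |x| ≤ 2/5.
324*exp(6/25)/48828125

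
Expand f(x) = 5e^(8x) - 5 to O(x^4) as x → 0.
40*x + 160*x**2 + 1280*x**3/3 + O(x**4)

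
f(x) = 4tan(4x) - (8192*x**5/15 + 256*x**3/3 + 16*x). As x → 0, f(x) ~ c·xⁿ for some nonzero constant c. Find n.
7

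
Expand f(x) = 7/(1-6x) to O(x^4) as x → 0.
7 + 42*x + 252*x**2 + 1512*x**3 + O(x**4)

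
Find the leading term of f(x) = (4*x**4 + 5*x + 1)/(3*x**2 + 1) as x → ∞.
4*x**2/3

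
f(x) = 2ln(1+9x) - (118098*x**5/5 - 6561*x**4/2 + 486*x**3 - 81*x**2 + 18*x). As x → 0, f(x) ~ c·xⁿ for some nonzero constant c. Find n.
6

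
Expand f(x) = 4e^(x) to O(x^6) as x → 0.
4 + 4*x + 2*x**2 + 2*x**3/3 + x**4/6 + x**5/30 + O(x**6)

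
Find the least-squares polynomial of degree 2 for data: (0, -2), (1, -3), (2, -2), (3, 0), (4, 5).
-68/35 + (-141/70)x + (13/14)x²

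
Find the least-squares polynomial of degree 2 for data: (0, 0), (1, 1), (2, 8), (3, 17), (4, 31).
-1/5 + (-1/5)x + (2)x²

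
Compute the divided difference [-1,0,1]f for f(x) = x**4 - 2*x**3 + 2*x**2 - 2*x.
3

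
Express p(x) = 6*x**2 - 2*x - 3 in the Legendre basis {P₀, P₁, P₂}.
-P₀ + (-2)P₁ + (4)P₂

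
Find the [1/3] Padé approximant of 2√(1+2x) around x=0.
(7*x/2 + 2)/(x**3/8 - x**2/4 + 3*x/4 + 1)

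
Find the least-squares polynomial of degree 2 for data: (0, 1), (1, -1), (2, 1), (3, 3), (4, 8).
4/5 + (-11/5)x + x²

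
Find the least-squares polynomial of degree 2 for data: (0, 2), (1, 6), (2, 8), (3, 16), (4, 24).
12/5 + (7/5)x + x²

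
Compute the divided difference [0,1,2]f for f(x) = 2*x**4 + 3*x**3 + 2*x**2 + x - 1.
25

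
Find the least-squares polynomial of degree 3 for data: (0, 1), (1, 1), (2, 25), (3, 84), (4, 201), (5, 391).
7/9 + (-692/189)x + (227/126)x² + (157/54)x³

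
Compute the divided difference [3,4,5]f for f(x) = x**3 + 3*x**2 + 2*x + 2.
15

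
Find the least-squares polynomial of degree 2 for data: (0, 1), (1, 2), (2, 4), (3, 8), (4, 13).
36/35 + (1/7)x + (5/7)x²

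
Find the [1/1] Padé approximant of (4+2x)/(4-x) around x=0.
(x/2 + 1)/(1 - x/4)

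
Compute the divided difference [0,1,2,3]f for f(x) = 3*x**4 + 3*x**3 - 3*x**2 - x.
21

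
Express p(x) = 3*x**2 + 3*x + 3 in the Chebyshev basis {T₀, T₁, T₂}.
(9/2)T₀ + (3)T₁ + (3/2)T₂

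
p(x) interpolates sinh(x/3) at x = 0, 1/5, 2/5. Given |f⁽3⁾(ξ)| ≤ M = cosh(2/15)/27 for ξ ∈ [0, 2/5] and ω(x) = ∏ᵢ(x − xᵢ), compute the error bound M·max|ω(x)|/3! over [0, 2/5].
sqrt(3)*cosh(2/15)/91125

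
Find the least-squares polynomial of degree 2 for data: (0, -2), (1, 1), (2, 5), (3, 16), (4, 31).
-11/7 + (-53/70)x + (31/14)x²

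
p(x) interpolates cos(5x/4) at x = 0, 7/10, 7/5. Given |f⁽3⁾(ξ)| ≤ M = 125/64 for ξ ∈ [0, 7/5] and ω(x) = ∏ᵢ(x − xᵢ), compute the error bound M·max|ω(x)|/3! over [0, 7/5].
343*sqrt(3)/13824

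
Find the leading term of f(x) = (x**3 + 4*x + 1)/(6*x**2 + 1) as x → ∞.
x/6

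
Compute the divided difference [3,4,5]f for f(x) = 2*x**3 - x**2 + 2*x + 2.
23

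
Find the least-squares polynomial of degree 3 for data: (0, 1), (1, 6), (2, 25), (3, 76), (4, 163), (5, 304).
10/9 + (5/54)x + (41/18)x² + (53/27)x³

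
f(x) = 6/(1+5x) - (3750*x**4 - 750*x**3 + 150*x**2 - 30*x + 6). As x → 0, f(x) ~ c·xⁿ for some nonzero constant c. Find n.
5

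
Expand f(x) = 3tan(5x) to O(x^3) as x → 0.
15*x + O(x**3)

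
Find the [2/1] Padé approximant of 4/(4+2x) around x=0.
1/(x/2 + 1)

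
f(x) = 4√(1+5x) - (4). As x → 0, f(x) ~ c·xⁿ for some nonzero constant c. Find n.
1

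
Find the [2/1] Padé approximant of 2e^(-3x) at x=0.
(3*x**2 - 4*x + 2)/(x + 1)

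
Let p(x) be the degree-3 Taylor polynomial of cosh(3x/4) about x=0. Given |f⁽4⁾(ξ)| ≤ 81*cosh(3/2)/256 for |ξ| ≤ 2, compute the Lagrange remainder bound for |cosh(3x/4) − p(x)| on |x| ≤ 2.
27*cosh(3/2)/128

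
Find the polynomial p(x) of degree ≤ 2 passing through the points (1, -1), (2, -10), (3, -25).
2 - 3*x**2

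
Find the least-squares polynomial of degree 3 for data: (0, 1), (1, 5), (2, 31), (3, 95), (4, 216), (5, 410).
41/42 + (-209/252)x + (25/12)x² + (26/9)x³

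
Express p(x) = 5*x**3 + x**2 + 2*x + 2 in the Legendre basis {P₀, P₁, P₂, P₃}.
(7/3)P₀ + (5)P₁ + (2/3)P₂ + (2)P₃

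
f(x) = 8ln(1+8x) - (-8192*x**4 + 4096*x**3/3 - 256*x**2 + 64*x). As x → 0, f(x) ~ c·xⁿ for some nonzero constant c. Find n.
5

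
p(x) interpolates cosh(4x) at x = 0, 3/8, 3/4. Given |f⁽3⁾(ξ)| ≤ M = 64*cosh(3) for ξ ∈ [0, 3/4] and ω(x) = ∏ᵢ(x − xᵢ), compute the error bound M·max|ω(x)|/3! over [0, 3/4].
sqrt(3)*cosh(3)/8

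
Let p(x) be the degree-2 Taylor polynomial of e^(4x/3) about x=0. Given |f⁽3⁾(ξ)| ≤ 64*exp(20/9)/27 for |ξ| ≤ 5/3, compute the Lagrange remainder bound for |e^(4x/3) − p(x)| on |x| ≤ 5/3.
4000*exp(20/9)/2187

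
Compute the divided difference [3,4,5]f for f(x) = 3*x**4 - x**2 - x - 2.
290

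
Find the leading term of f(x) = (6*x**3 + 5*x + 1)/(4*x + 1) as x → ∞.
3*x**2/2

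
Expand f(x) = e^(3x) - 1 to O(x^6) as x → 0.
3*x + 9*x**2/2 + 9*x**3/2 + 27*x**4/8 + 81*x**5/40 + O(x**6)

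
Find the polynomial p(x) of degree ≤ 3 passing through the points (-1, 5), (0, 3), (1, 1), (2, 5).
x**3 - 3*x + 3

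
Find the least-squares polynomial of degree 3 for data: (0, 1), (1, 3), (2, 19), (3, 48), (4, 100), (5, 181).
29/42 + (13/252)x + (7/3)x² + (35/36)x³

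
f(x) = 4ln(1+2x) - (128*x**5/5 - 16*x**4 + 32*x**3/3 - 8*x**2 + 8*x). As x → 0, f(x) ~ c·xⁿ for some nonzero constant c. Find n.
6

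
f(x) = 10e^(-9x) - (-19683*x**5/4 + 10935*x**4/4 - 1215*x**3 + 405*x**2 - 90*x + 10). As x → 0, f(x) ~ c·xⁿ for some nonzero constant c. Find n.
6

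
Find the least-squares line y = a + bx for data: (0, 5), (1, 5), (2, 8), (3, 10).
a = 43/10, b = 9/5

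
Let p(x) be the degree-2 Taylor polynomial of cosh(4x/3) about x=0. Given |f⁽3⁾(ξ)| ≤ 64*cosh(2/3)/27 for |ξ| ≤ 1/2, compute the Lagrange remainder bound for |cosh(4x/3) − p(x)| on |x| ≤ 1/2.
4*cosh(2/3)/81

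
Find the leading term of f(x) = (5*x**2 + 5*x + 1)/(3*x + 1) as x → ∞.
5*x/3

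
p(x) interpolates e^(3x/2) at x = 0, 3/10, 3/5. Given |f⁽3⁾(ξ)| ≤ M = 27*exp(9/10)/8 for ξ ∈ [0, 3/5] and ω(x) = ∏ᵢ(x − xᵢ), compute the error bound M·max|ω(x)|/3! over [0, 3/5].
27*sqrt(3)*exp(9/10)/8000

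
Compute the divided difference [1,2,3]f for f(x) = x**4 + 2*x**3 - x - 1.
37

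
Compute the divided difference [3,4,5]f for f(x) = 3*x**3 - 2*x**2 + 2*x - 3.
34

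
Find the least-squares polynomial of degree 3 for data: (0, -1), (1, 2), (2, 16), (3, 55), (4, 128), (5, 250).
-125/126 + (119/108)x + (-29/126)x² + (217/108)x³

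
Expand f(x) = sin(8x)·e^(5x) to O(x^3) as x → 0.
8*x + 40*x**2 + O(x**3)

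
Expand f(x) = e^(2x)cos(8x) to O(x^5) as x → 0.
1 + 2*x - 30*x**2 - 188*x**3/3 + 322*x**4/3 + O(x**5)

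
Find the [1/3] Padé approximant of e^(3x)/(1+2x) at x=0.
(5*x/4 + 1)/(21*x**3/8 - 11*x**2/4 + x/4 + 1)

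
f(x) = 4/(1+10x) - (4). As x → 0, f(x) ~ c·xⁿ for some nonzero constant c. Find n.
1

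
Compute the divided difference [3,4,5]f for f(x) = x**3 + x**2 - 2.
13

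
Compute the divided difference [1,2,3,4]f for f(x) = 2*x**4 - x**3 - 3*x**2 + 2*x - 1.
19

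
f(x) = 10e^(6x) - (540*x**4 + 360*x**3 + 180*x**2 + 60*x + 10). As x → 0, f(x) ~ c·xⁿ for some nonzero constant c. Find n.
5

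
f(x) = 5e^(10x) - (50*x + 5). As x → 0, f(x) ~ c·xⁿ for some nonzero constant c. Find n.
2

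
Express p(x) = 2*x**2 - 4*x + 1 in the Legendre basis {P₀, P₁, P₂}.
(5/3)P₀ + (-4)P₁ + (4/3)P₂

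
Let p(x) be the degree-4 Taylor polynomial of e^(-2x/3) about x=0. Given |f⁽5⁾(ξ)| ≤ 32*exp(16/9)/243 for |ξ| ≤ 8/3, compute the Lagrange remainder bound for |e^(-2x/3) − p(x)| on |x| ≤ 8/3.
131072*exp(16/9)/885735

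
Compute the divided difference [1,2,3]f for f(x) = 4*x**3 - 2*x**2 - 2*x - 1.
22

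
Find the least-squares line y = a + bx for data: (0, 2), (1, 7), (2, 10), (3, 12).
a = 14/5, b = 33/10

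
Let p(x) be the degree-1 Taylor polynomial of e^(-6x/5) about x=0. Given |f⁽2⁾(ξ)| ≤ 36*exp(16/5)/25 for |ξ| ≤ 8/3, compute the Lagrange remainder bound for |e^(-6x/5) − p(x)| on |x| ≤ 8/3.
128*exp(16/5)/25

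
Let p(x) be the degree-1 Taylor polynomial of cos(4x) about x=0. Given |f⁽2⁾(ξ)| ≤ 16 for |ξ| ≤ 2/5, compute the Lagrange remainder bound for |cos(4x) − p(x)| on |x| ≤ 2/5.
32/25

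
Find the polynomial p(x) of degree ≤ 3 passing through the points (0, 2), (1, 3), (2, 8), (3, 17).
2*x**2 - x + 2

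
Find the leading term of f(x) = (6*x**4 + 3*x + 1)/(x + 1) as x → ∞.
6*x**3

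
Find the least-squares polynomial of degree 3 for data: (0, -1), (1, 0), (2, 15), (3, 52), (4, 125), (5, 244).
-10/9 + (-377/378)x + (41/63)x² + (101/54)x³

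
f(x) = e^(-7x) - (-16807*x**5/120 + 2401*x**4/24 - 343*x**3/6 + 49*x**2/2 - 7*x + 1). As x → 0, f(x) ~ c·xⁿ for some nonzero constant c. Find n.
6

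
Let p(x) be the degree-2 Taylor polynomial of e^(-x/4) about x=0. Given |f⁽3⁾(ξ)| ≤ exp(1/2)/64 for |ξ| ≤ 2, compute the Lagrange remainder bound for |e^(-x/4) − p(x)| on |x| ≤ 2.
exp(1/2)/48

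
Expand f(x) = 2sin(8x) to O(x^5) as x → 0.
16*x - 512*x**3/3 + O(x**5)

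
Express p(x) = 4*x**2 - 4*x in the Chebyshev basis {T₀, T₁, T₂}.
(2)T₀ + (-4)T₁ + (2)T₂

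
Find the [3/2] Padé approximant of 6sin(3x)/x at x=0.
(18 - 189*x**2/10)/(9*x**2/20 + 1)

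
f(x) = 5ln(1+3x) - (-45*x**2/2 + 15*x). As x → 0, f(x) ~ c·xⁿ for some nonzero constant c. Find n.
3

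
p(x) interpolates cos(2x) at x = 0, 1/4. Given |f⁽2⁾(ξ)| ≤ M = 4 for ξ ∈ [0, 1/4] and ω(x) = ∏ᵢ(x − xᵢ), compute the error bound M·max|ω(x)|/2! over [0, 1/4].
1/32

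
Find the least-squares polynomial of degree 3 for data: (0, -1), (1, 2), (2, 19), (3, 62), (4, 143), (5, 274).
-1 + x² + (2)x³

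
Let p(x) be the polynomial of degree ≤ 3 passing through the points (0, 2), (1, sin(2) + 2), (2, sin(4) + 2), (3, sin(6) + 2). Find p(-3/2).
-189*sin(2)/16 + 135*sin(4)/16 - 35*sin(6)/16 + 2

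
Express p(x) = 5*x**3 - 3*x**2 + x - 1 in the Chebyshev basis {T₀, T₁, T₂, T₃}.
(-5/2)T₀ + (19/4)T₁ + (-3/2)T₂ + (5/4)T₃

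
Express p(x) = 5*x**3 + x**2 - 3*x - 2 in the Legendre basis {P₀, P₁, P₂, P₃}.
(-5/3)P₀ + (2/3)P₂ + (2)P₃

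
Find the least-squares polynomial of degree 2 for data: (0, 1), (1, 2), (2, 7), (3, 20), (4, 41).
51/35 + (-137/35)x + (24/7)x²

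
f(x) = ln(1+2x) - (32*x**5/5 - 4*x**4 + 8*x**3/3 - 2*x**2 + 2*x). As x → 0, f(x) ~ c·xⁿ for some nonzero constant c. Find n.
6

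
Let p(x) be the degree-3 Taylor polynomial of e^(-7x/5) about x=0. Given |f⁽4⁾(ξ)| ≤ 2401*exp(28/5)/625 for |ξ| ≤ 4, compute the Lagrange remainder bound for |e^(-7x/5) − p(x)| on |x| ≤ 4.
76832*exp(28/5)/1875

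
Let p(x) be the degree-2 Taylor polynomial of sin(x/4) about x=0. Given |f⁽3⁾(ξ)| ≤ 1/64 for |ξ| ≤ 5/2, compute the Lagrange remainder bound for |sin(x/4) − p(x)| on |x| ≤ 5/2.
125/3072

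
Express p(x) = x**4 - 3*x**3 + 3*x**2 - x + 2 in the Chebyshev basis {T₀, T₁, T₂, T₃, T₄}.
(31/8)T₀ + (-13/4)T₁ + (2)T₂ + (-3/4)T₃ + (1/8)T₄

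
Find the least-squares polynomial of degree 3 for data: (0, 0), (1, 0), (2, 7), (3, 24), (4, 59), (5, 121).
-29/126 + (95/108)x + (-271/252)x² + (31/27)x³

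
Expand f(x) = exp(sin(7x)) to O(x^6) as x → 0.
1 + 7*x + 49*x**2/2 - 2401*x**4/8 - 16807*x**5/15 + O(x**6)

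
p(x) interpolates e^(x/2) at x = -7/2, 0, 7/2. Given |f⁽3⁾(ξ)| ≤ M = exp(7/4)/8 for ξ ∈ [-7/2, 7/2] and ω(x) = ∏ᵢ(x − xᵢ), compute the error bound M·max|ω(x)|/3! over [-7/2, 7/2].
343*sqrt(3)*exp(7/4)/1728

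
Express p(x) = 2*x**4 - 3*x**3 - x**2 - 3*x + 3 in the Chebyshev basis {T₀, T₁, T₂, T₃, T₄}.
(13/4)T₀ + (-21/4)T₁ + (1/2)T₂ + (-3/4)T₃ + (1/4)T₄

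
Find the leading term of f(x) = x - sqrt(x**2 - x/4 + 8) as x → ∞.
1/8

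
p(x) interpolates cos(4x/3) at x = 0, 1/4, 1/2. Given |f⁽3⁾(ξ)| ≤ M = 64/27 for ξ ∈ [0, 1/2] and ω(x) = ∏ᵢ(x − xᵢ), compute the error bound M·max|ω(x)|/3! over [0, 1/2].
sqrt(3)/729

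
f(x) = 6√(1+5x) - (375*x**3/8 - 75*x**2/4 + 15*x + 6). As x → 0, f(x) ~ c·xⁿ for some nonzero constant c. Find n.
4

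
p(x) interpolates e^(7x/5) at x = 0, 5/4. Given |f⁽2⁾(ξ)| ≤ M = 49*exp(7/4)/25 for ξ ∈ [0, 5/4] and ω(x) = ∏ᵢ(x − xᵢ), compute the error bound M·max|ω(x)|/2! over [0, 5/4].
49*exp(7/4)/128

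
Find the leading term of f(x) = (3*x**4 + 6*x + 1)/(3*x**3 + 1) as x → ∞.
x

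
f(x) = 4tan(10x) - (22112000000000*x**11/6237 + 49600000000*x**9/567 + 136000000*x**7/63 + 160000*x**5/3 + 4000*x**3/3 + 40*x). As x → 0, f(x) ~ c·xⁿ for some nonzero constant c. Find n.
13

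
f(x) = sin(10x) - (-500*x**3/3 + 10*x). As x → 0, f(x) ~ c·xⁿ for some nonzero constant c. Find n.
5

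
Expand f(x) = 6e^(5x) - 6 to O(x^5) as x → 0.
30*x + 75*x**2 + 125*x**3 + 625*x**4/4 + O(x**5)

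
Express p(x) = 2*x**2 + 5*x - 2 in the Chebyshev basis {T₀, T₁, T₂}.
-T₀ + (5)T₁ + T₂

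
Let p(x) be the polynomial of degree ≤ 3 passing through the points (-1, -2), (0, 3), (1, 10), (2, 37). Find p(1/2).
41/8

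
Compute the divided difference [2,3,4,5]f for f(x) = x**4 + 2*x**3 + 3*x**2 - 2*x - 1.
16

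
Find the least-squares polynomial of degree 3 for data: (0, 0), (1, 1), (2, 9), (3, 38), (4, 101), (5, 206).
25/126 + (-73/756)x + (-415/252)x² + (107/54)x³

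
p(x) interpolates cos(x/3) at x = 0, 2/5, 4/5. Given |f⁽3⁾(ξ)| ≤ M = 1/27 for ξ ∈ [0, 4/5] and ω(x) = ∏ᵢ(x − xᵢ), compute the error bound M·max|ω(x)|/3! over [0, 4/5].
8*sqrt(3)/91125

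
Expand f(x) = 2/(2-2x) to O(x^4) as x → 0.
1 + x + x**2 + x**3 + O(x**4)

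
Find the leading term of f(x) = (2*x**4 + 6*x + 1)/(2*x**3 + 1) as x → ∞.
x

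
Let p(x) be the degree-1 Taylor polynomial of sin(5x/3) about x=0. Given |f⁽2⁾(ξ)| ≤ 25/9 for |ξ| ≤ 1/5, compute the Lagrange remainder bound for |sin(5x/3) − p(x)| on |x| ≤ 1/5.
1/18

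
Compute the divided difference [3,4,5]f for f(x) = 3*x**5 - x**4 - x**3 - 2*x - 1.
1871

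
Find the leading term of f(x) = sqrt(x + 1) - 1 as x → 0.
x/2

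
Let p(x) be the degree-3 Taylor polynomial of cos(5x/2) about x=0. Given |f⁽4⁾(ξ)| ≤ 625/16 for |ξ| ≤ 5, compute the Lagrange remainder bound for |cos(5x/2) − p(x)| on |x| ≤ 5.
390625/384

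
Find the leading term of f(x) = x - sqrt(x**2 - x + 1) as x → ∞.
1/2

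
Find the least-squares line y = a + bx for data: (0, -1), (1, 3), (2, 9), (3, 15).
a = -8/5, b = 27/5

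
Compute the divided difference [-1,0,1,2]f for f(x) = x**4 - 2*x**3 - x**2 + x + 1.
0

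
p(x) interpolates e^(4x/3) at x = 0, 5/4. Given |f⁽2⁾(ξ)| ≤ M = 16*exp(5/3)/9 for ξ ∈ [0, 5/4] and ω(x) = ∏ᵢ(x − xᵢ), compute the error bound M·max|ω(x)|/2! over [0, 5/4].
25*exp(5/3)/72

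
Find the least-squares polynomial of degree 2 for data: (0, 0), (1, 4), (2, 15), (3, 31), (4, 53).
-1/7 + (111/70)x + (41/14)x²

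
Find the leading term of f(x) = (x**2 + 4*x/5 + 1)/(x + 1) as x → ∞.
x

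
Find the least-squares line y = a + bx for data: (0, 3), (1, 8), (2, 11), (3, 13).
a = 19/5, b = 33/10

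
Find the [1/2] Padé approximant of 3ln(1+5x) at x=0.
15*x/(-25*x**2/12 + 5*x/2 + 1)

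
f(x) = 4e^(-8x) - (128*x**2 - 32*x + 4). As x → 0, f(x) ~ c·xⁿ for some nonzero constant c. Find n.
3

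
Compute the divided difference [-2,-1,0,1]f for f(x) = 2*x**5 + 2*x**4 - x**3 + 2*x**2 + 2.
5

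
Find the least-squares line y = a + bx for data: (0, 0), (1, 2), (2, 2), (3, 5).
a = 0, b = 3/2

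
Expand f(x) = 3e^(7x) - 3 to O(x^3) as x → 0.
21*x + 147*x**2/2 + O(x**3)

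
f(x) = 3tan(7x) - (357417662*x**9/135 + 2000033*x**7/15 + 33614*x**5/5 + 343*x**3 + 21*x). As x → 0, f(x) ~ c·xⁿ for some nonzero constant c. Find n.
11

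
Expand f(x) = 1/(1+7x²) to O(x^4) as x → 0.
1 - 7*x**2 + O(x**4)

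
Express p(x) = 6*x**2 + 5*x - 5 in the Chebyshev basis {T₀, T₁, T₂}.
(-2)T₀ + (5)T₁ + (3)T₂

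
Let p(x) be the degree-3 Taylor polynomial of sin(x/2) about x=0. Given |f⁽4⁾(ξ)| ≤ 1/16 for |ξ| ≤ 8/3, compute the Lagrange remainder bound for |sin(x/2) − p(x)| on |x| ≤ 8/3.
32/243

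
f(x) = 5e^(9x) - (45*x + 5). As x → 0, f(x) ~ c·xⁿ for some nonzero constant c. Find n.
2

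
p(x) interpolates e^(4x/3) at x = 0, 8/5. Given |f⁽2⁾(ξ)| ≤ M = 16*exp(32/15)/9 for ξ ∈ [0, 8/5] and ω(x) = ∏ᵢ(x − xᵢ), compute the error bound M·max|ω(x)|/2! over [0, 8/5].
128*exp(32/15)/225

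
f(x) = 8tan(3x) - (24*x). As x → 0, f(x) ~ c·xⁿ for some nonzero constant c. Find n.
3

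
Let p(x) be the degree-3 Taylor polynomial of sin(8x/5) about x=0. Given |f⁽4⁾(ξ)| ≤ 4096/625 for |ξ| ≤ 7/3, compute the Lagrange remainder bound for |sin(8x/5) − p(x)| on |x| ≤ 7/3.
1229312/151875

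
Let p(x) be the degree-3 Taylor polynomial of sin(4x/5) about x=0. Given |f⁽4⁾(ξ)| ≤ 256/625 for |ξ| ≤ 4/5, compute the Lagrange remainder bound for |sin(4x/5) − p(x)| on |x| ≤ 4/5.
8192/1171875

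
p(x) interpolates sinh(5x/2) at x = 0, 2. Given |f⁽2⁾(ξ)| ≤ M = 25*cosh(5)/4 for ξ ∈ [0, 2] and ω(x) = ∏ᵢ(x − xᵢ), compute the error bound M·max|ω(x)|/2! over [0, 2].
25*cosh(5)/8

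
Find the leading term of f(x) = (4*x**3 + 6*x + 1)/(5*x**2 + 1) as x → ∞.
4*x/5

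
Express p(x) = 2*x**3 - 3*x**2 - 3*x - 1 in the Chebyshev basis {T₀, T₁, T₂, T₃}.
(-5/2)T₀ + (-3/2)T₁ + (-3/2)T₂ + (1/2)T₃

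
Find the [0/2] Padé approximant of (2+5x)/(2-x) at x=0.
1/(15*x**2/2 - 3*x + 1)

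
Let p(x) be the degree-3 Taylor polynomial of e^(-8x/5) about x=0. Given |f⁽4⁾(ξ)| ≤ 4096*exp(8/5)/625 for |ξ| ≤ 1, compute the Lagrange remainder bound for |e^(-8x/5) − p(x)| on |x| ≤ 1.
512*exp(8/5)/1875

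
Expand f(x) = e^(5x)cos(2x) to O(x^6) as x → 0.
1 + 5*x + 21*x**2/2 + 65*x**3/6 + 41*x**4/24 - 295*x**5/24 + O(x**6)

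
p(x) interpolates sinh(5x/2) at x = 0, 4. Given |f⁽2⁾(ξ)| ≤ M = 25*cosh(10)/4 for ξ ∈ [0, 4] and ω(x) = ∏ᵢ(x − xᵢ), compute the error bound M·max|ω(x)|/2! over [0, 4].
25*cosh(10)/2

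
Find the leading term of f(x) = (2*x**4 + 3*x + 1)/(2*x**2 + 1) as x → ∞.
x**2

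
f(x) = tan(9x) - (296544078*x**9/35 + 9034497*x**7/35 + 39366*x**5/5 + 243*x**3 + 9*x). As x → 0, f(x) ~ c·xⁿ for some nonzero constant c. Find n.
11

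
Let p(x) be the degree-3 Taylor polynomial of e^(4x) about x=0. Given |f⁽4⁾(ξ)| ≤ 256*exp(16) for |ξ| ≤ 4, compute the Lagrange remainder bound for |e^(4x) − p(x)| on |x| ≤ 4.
8192*exp(16)/3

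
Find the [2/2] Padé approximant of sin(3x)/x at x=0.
(3 - 63*x**2/20)/(9*x**2/20 + 1)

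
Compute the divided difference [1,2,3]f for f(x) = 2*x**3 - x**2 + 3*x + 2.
11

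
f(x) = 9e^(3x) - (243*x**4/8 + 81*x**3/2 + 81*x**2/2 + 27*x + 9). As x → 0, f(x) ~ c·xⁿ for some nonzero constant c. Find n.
5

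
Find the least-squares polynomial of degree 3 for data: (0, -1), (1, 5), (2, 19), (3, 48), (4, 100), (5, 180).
-17/18 + (2987/756)x + (179/252)x² + (31/27)x³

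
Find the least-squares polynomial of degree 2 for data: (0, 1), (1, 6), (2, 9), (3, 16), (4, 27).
59/35 + (57/35)x + (8/7)x²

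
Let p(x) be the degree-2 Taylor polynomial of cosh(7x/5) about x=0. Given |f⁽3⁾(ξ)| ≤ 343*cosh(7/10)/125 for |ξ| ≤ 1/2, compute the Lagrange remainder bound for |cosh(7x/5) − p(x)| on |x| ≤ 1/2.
343*cosh(7/10)/6000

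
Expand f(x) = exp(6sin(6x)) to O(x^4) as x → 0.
1 + 36*x + 648*x**2 + 7560*x**3 + O(x**4)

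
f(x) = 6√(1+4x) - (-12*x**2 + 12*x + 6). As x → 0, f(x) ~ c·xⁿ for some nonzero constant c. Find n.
3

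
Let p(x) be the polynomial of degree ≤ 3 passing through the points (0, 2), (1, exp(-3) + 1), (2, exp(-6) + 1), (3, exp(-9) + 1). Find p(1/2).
(-5*exp(3) + 1 + 15*exp(6) + 21*exp(9))*exp(-9)/16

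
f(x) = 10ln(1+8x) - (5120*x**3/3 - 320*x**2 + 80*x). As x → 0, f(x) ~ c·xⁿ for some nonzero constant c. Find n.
4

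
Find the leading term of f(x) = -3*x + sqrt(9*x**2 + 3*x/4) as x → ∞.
1/8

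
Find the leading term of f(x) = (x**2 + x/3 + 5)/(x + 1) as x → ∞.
x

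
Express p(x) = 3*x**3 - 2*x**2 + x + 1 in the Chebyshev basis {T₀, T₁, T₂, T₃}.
(13/4)T₁ - T₂ + (3/4)T₃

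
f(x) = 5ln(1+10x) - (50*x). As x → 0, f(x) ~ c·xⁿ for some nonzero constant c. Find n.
2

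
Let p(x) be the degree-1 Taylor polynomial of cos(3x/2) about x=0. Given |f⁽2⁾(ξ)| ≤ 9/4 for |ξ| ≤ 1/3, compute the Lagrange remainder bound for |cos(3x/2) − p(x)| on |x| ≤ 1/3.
1/8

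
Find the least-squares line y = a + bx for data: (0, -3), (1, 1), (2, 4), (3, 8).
a = -29/10, b = 18/5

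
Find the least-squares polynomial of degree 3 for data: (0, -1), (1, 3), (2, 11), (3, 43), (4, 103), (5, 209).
-17/21 + (223/63)x + (-109/42)x² + (37/18)x³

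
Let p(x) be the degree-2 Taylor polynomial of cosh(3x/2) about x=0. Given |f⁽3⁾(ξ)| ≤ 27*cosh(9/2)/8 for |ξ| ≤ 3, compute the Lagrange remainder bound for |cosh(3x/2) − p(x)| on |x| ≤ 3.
243*cosh(9/2)/16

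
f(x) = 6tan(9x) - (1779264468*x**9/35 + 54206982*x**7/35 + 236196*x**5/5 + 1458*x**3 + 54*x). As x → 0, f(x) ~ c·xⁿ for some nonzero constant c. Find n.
11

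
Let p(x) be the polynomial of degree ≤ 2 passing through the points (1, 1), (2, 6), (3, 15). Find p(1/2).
0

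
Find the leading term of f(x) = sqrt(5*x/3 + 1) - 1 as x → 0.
5*x/6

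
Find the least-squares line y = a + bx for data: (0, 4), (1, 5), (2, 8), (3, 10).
a = 18/5, b = 21/10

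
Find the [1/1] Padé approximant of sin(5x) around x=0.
5*x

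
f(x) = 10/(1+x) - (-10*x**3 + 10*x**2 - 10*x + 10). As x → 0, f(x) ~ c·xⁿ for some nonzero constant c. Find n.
4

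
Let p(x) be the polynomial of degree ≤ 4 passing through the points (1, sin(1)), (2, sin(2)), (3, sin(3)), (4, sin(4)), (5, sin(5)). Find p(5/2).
-5*sin(1)/128 + 3*sin(5)/128 + 45*sin(3)/64 - 5*sin(4)/32 + 15*sin(2)/32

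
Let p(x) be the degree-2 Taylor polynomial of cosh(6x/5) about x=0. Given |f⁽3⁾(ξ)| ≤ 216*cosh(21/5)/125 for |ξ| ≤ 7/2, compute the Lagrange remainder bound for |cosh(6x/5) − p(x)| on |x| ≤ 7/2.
3087*cosh(21/5)/250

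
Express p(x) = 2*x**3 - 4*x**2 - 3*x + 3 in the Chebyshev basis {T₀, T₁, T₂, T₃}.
T₀ + (-3/2)T₁ + (-2)T₂ + (1/2)T₃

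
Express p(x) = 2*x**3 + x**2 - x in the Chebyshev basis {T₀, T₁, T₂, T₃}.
(1/2)T₀ + (1/2)T₁ + (1/2)T₂ + (1/2)T₃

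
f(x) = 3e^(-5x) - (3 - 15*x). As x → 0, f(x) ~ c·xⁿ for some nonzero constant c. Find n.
2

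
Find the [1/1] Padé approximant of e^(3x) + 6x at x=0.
(17*x/2 + 1)/(1 - x/2)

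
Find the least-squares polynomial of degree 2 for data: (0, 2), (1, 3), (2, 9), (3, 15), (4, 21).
10/7 + (15/7)x + (5/7)x²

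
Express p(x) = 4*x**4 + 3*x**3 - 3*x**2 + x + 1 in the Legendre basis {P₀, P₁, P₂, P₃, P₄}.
(4/5)P₀ + (14/5)P₁ + (2/7)P₂ + (6/5)P₃ + (32/35)P₄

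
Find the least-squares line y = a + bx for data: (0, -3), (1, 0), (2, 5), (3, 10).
a = -18/5, b = 22/5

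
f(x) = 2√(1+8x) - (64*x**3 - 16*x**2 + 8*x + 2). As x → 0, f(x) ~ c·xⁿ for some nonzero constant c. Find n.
4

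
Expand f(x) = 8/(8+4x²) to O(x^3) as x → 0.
1 - x**2/2 + O(x**3)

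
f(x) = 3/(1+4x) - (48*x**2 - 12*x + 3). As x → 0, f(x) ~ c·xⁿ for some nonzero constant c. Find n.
3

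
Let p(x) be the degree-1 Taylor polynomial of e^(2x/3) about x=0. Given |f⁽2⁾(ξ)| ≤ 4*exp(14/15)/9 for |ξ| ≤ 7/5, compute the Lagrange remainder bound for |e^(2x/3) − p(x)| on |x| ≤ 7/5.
98*exp(14/15)/225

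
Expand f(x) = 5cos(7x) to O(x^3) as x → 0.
5 - 245*x**2/2 + O(x**3)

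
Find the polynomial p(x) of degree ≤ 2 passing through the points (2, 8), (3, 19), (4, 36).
3*x**2 - 4*x + 4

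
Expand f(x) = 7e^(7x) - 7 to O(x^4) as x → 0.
49*x + 343*x**2/2 + 2401*x**3/6 + O(x**4)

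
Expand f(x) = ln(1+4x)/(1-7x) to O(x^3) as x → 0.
4*x + 20*x**2 + O(x**3)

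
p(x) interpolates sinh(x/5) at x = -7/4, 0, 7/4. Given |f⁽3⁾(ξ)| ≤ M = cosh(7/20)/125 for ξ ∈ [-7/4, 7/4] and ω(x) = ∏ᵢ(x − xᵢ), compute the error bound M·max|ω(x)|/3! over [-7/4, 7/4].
343*sqrt(3)*cosh(7/20)/216000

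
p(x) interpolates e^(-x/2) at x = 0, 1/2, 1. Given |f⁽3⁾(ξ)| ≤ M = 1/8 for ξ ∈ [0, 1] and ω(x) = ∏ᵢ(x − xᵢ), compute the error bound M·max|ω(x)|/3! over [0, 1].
sqrt(3)/1728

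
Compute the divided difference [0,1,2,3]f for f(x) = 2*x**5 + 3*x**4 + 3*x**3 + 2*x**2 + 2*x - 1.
71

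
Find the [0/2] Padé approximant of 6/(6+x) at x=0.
1/(x/6 + 1)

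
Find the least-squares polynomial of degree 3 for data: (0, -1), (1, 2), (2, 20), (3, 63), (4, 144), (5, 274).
-19/18 + (1/756)x + (167/126)x² + (209/108)x³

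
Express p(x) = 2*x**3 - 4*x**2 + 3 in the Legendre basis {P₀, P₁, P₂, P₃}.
(5/3)P₀ + (6/5)P₁ + (-8/3)P₂ + (4/5)P₃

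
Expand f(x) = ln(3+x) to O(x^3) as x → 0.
log(3) + x/3 - x**2/18 + O(x**3)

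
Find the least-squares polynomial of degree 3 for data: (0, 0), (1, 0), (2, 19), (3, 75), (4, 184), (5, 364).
1/63 + (-767/189)x + (10/9)x² + (77/27)x³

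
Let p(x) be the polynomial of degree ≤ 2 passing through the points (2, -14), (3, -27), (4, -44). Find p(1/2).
-2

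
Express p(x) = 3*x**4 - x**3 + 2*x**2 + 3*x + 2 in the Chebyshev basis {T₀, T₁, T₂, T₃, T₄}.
(33/8)T₀ + (9/4)T₁ + (5/2)T₂ + (-1/4)T₃ + (3/8)T₄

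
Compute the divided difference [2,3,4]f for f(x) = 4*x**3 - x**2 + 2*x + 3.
35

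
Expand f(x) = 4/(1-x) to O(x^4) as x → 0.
4 + 4*x + 4*x**2 + 4*x**3 + O(x**4)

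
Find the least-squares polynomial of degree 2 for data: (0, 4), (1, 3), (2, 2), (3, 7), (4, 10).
4 + (-12/5)x + x²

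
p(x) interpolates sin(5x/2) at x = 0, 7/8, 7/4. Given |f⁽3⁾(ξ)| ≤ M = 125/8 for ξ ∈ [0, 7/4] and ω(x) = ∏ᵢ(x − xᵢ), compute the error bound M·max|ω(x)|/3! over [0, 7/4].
42875*sqrt(3)/110592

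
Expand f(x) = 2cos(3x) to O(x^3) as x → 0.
2 - 9*x**2 + O(x**3)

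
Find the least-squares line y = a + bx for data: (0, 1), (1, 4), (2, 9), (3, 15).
a = 1/5, b = 47/10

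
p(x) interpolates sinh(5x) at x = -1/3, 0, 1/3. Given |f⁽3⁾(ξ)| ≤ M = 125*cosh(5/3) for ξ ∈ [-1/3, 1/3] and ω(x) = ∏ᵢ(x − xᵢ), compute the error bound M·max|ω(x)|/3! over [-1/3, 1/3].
125*sqrt(3)*cosh(5/3)/729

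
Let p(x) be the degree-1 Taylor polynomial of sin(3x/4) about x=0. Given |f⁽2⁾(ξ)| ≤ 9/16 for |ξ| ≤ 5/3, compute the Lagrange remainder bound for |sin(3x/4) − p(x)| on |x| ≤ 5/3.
25/32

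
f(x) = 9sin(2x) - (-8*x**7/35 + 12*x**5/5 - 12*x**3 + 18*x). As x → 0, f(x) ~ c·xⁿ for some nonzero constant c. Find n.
9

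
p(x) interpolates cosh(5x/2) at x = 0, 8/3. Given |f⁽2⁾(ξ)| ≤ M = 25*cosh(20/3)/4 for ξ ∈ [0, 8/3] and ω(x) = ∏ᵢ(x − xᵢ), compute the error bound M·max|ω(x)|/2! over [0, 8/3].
50*cosh(20/3)/9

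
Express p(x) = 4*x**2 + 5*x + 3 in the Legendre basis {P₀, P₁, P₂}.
(13/3)P₀ + (5)P₁ + (8/3)P₂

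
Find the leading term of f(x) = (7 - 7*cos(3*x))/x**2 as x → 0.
63/2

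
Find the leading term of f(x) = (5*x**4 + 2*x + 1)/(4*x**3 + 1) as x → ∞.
5*x/4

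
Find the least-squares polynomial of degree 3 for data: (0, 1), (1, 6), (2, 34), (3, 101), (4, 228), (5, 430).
125/126 + (-11/108)x + (281/126)x² + (323/108)x³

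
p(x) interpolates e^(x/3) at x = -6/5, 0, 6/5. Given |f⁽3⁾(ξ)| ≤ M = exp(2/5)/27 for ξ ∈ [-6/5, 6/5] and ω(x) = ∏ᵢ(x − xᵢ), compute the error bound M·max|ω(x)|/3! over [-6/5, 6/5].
8*sqrt(3)*exp(2/5)/3375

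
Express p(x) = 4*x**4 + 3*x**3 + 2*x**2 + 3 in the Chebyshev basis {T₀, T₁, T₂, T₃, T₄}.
(11/2)T₀ + (9/4)T₁ + (3)T₂ + (3/4)T₃ + (1/2)T₄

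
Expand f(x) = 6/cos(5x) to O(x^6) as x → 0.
6 + 75*x**2 + 3125*x**4/4 + O(x**6)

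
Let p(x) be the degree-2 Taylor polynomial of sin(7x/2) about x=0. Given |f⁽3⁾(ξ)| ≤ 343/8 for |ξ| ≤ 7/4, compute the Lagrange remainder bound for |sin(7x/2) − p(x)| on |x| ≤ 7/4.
117649/3072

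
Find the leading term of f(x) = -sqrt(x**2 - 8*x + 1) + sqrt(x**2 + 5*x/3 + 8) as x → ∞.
29/6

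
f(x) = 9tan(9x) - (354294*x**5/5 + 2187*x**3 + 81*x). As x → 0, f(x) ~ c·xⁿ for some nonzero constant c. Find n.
7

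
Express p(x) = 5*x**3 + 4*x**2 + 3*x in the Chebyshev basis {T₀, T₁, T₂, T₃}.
(2)T₀ + (27/4)T₁ + (2)T₂ + (5/4)T₃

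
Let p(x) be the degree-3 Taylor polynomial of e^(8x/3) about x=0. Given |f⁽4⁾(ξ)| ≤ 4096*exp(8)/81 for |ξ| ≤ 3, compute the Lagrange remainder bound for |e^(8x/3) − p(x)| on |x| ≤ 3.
512*exp(8)/3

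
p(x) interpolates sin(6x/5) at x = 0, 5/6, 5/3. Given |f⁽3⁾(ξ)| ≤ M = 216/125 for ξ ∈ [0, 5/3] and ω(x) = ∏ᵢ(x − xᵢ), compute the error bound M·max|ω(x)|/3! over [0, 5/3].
sqrt(3)/27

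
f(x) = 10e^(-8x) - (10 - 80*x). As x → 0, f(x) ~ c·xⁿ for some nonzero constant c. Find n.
2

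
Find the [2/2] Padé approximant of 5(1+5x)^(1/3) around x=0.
(875*x**2/27 + 175*x/6 + 5)/(125*x**2/54 + 25*x/6 + 1)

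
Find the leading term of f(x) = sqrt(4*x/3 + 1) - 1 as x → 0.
2*x/3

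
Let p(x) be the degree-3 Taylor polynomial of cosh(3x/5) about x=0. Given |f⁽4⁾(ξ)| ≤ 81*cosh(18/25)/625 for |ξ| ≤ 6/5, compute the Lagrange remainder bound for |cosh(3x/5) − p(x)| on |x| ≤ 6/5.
4374*cosh(18/25)/390625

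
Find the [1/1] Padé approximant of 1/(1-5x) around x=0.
1/(1 - 5*x)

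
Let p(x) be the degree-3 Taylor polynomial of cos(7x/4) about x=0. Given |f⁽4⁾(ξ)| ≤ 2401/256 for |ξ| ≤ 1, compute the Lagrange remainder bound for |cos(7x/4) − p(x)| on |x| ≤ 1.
2401/6144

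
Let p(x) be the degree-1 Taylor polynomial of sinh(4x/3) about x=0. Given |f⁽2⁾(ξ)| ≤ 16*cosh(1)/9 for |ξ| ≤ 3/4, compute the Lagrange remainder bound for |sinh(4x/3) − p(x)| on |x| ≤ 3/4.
cosh(1)/2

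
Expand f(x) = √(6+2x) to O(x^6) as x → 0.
sqrt(6) + sqrt(6)*x/6 - sqrt(6)*x**2/72 + sqrt(6)*x**3/432 - 5*sqrt(6)*x**4/10368 + 7*sqrt(6)*x**5/62208 + O(x**6)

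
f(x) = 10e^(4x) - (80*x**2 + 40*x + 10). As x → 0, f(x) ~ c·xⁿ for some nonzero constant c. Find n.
3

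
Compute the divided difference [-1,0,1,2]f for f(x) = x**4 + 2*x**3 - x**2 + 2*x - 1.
4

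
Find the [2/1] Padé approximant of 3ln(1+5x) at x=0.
5*x*(5*x + 6)/(2*(10*x/3 + 1))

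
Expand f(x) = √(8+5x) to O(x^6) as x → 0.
2*sqrt(2) + 5*sqrt(2)*x/8 - 25*sqrt(2)*x**2/256 + 125*sqrt(2)*x**3/4096 - 3125*sqrt(2)*x**4/262144 + 21875*sqrt(2)*x**5/4194304 + O(x**6)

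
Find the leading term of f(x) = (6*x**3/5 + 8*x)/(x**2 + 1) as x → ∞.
6*x/5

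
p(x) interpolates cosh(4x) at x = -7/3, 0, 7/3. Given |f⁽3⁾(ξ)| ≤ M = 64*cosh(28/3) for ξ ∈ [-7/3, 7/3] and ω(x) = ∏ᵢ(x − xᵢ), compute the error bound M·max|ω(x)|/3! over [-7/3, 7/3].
21952*sqrt(3)*cosh(28/3)/729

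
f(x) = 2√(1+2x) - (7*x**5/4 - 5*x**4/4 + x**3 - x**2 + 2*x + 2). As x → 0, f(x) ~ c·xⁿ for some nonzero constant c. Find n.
6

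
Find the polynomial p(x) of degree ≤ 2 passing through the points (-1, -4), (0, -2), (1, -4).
-2*x**2 - 2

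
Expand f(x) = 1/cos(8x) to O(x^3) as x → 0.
1 + 32*x**2 + O(x**3)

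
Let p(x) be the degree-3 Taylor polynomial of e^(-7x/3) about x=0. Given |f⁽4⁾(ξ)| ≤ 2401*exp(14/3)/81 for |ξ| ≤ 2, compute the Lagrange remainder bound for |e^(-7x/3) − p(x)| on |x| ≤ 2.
4802*exp(14/3)/243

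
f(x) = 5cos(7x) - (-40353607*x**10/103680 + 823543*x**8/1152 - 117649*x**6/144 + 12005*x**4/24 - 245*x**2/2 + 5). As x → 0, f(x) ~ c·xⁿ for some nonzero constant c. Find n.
12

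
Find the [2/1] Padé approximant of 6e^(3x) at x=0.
(9*x**2 + 12*x + 6)/(1 - x)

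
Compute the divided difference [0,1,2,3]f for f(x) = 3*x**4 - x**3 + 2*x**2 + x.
17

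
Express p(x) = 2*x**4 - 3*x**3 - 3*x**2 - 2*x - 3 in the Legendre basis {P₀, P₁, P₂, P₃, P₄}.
(-18/5)P₀ + (-19/5)P₁ + (-6/7)P₂ + (-6/5)P₃ + (16/35)P₄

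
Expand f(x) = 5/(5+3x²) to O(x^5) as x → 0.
1 - 3*x**2/5 + 9*x**4/25 + O(x**5)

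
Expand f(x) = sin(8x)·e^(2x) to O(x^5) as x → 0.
8*x + 16*x**2 - 208*x**3/3 - 160*x**4 + O(x**5)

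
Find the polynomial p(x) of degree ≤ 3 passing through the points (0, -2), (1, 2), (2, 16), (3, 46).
x**3 + 2*x**2 + x - 2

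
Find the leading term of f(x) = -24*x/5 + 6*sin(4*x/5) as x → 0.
-64*x**3/125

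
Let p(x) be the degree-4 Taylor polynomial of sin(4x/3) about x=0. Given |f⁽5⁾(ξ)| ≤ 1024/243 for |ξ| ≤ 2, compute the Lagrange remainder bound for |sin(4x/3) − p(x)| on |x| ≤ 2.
4096/3645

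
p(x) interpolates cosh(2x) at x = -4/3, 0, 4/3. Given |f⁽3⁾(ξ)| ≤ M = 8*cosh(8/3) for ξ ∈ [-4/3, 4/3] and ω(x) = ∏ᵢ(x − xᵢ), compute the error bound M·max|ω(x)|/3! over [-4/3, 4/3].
512*sqrt(3)*cosh(8/3)/729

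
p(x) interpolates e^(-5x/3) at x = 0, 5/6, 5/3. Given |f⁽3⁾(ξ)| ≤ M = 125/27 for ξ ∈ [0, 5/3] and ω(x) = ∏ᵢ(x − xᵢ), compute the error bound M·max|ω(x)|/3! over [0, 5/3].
15625*sqrt(3)/157464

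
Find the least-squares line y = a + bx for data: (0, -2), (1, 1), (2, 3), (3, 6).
a = -19/10, b = 13/5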